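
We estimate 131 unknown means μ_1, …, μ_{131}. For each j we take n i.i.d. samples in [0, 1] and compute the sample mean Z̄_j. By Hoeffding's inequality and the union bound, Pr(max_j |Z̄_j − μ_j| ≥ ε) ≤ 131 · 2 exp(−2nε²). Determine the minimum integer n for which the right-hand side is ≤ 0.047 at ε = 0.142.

Need 2·131·exp(−2nε²) ≤ 0.047, i.e. exp(−2nε²) ≤ 0.047/262.
So 2nε² ≥ ln(262/0.047) = 8.625952.
Hence n ≥ 8.625952/(2·0.142²) = 213.895.
The smallest integer n is 214.

214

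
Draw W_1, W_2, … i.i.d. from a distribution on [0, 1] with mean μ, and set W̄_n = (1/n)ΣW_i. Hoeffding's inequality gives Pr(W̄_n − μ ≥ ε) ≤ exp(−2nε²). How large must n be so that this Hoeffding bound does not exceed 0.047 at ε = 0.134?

Require exp(−2nε²) ≤ 0.047, i.e. 2nε² ≥ ln(1/0.047) = 3.057608.
So n ≥ 3.057608 / (2·0.134²) = 85.142.
The smallest integer n is 86.

86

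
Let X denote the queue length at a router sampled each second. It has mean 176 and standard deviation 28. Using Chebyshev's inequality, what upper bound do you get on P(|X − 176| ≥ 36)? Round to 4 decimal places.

0.6049

Chebyshev: P(|X − μ| ≥ t) ≤ Var(X)/t².
Var(X) = σ² = 28² = 784.
Bound = 784 / 1296 = 0.6049.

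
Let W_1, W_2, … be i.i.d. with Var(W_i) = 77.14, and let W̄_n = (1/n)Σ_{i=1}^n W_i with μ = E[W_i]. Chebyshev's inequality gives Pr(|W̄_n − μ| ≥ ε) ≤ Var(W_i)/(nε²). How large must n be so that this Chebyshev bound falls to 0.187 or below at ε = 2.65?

59

Require 77.14/(n·2.65²) ≤ 0.187, i.e. n ≥ 77.14/(0.187·2.65²) = 58.742.
The smallest integer n is 59.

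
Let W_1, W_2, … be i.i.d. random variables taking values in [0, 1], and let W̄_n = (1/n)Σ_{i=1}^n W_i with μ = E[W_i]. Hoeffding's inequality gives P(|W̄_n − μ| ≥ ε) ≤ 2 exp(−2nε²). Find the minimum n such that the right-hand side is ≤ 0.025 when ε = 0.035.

1789

Require 2·exp(−2nε²) ≤ 0.025, i.e. 2nε² ≥ ln(2/0.025) = 4.382027.
So n ≥ 4.382027 / (2·0.035²) = 1788.582.
The smallest integer n is 1789.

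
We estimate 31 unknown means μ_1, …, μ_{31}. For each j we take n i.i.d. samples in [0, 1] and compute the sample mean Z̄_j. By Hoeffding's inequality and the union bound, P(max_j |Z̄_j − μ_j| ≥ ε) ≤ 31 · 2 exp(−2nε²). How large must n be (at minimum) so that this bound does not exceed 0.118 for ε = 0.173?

105

Need 2·31·exp(−2nε²) ≤ 0.118, i.e. exp(−2nε²) ≤ 0.118/62.
So 2nε² ≥ ln(62/0.118) = 6.264205.
Hence n ≥ 6.264205/(2·0.173²) = 104.651.
The smallest integer n is 105.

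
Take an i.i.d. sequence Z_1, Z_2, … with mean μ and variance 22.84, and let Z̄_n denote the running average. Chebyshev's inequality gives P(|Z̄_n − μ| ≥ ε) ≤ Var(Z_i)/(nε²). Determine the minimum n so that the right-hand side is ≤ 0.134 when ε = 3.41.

Require 22.84/(n·3.41²) ≤ 0.134, i.e. n ≥ 22.84/(0.134·3.41²) = 14.658.
The smallest integer n is 15.

15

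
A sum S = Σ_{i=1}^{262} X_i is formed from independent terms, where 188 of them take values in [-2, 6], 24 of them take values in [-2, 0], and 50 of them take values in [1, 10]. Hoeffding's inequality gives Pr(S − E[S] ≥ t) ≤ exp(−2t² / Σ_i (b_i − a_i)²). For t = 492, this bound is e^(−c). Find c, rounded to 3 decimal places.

29.925

Σ(b_i − a_i)² = 188·8² + 24·2² + 50·9² = 16178.
c = 2t² / 16178 = 2·492² / 16178 = 29.9251.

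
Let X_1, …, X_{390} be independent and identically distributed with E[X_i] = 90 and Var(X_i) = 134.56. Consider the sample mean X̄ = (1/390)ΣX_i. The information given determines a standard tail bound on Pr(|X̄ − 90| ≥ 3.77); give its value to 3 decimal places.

0.024

With mean and variance of each term known, Chebyshev's inequality bounds the deviation of the sum (or sample mean).
Var(X̄) = Var(X_i)/n = 134.56/390 = 0.34503.
Chebyshev: Pr(|X̄ − 90| ≥ 3.77) ≤ Var(X̄)/(3.77)² = 134.56/(390·3.77²) = 0.0243.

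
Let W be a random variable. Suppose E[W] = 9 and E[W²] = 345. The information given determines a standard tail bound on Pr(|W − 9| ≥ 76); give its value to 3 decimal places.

0.046

The first two moments determine the variance, so Chebyshev's inequality is the sharpest standard bound available.
Var(W) = E[W²] − (E[W])² = 345 − 81 = 264.
Chebyshev's inequality: Pr(|W − μ| ≥ t) ≤ Var(W)/t² = 264/5776 = 0.0457.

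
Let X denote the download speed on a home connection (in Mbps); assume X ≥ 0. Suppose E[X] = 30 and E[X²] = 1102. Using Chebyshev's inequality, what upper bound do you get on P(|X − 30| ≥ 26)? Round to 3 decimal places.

Var(X) = E[X²] − (E[X])² = 1102 − 900 = 202.
Chebyshev's inequality: P(|X − μ| ≥ t) ≤ Var(X)/t² = 202/676 = 0.2988.

0.299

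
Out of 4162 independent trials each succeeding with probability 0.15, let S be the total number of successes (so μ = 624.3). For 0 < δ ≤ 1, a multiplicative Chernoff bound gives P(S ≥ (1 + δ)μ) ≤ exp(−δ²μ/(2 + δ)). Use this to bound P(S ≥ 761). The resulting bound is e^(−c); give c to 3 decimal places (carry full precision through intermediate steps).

Write 761 = (1 + δ)μ, so δ = 761/624.3 − 1 = 0.2189652…
Then the exponent is δ²μ/(2 + δ) = (761 − μ)² / (μ·(2 + δ)) = 13.489417.

13.489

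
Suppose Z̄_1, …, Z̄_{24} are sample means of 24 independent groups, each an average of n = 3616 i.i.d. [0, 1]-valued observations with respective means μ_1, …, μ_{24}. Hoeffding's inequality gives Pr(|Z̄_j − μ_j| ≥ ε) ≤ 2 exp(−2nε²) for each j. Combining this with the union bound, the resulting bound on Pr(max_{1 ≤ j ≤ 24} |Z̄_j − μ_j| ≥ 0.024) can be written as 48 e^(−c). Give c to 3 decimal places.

4.166

Union bound over the 24 events: Pr(max_{1 ≤ j ≤ 24} |Z̄_j − μ_j| ≥ 0.024) ≤ 24·2·exp(−2nε²) = 48 exp(−2·3616·0.024²).
So c = 2·3616·0.024² = 4.1656.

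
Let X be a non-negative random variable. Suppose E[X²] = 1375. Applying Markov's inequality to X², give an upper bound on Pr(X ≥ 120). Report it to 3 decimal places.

Since X ≥ 0, the event {X ≥ 120} is the same as {X² ≥ 14400}.
Markov's inequality applied to X² gives Pr(X² ≥ 14400) ≤ E[X²]/14400 = 1375/14400 = 0.0955.

0.095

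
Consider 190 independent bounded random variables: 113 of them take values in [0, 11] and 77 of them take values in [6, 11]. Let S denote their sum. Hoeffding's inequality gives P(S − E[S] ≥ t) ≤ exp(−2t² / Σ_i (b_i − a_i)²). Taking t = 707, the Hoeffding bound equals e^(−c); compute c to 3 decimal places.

Σ(b_i − a_i)² = 113·11² + 77·5² = 15598.
c = 2t² / 15598 = 2·707² / 15598 = 64.0914.

64.091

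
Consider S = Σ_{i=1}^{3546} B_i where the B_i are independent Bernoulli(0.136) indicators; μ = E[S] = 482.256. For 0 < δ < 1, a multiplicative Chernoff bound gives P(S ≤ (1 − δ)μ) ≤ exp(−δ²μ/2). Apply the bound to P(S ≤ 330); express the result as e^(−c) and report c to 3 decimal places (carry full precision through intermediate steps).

Write 330 = (1 − δ)μ, so δ = 1 − 330/482.256 = 0.3157161…
Then the exponent is δ²μ/2 = (μ − 330)²/(2μ) = 24.034838.

24.035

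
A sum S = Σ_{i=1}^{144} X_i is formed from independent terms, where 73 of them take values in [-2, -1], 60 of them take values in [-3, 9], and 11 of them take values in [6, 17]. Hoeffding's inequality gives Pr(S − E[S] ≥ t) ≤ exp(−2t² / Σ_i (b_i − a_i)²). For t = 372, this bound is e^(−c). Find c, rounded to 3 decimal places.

Σ(b_i − a_i)² = 73·1² + 60·12² + 11·11² = 10044.
c = 2t² / 10044 = 2·372² / 10044 = 27.5556.

27.556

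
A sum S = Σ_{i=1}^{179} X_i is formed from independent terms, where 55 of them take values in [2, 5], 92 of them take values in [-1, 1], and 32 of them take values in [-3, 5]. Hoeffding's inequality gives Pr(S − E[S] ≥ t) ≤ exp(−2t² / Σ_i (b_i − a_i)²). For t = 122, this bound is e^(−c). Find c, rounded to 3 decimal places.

10.226

Σ(b_i − a_i)² = 55·3² + 92·2² + 32·8² = 2911.
c = 2t² / 2911 = 2·122² / 2911 = 10.2260.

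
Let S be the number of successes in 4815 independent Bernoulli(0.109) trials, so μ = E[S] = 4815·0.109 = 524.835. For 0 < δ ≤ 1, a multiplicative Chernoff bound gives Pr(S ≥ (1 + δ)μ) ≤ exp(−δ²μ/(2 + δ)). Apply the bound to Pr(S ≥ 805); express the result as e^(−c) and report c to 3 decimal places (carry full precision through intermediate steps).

Write 805 = (1 + δ)μ, so δ = 805/524.835 − 1 = 0.5338154…
Then the exponent is δ²μ/(2 + δ) = (805 − μ)² / (μ·(2 + δ)) = 59.024185.

59.024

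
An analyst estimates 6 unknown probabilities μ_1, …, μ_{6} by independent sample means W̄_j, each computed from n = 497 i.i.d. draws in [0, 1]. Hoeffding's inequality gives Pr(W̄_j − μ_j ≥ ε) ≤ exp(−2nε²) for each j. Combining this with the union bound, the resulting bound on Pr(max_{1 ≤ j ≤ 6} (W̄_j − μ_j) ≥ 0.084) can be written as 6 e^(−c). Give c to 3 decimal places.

7.014

Union bound over the 6 events: Pr(max_{1 ≤ j ≤ 6} (W̄_j − μ_j) ≥ 0.084) ≤ 6·exp(−2nε²) = 6 exp(−2·497·0.084²).
So c = 2·497·0.084² = 7.0137.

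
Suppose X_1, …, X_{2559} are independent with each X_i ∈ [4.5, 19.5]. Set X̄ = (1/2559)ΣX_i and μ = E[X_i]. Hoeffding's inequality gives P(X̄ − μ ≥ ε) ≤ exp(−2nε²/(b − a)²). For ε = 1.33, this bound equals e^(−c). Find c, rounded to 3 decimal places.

40.237

c = 2nε²/(b − a)² = 2·2559·1.33² / 15² = 40.2366.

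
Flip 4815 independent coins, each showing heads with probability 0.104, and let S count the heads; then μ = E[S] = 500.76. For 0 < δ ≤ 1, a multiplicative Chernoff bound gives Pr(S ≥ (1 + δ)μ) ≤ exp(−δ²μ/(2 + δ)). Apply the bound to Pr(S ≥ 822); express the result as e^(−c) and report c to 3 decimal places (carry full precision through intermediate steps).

78.015

Write 822 = (1 + δ)μ, so δ = 822/500.76 − 1 = 0.6415049…
Then the exponent is δ²μ/(2 + δ) = (822 − μ)² / (μ·(2 + δ)) = 78.015012.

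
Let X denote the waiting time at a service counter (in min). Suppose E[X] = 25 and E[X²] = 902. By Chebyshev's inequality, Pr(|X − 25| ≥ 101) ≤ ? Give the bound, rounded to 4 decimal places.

0.0272

Var(X) = E[X²] − (E[X])² = 902 − 625 = 277.
Chebyshev's inequality: Pr(|X − μ| ≥ t) ≤ Var(X)/t² = 277/10201 = 0.0272.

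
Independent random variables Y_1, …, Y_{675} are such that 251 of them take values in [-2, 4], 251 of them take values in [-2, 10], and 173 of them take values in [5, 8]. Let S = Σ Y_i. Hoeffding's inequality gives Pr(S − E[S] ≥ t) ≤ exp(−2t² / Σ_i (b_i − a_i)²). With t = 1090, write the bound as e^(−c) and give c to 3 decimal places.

Σ(b_i − a_i)² = 251·6² + 251·12² + 173·3² = 46737.
c = 2t² / 46737 = 2·1090² / 46737 = 50.8419.

50.842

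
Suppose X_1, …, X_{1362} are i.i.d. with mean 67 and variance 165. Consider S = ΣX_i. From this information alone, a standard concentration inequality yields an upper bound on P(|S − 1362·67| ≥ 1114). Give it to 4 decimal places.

With mean and variance of each term known, Chebyshev's inequality bounds the deviation of the sum (or sample mean).
Var(S) = n·Var(X_i) = 1362·165 = 224730.
Chebyshev: P(|S − 1362·67| ≥ 1114) ≤ Var(S)/1114² = 224730/1240996 = 0.1811.

0.1811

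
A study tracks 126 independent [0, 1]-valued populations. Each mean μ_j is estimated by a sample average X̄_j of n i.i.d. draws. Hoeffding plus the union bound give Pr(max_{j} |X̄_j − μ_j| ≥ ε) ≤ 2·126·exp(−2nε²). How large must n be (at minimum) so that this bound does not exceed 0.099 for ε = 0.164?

146

Need 2·126·exp(−2nε²) ≤ 0.099, i.e. exp(−2nε²) ≤ 0.099/252.
So 2nε² ≥ ln(252/0.099) = 7.842065.
Hence n ≥ 7.842065/(2·0.164²) = 145.785.
The smallest integer n is 146.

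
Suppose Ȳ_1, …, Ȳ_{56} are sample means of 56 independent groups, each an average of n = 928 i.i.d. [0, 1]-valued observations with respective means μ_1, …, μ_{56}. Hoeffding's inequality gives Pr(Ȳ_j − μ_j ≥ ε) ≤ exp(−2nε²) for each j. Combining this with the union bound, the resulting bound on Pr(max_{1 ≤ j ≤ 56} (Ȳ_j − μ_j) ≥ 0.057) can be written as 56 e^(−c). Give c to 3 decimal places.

Union bound over the 56 events: Pr(max_{1 ≤ j ≤ 56} (Ȳ_j − μ_j) ≥ 0.057) ≤ 56·exp(−2nε²) = 56 exp(−2·928·0.057²).
So c = 2·928·0.057² = 6.0301.

6.030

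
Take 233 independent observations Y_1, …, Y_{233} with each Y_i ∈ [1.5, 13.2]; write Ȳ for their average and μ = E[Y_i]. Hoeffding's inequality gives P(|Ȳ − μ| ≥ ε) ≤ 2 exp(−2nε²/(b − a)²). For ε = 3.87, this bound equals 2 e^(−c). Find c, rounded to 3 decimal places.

50.984

c = 2nε²/(b − a)² = 2·233·3.87² / 11.7² = 50.9843.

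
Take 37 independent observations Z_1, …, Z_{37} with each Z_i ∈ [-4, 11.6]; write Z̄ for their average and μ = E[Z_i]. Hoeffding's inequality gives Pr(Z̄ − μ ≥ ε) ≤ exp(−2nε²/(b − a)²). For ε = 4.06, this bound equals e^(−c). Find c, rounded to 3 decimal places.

5.012

c = 2nε²/(b − a)² = 2·37·4.06² / 15.6² = 5.0123.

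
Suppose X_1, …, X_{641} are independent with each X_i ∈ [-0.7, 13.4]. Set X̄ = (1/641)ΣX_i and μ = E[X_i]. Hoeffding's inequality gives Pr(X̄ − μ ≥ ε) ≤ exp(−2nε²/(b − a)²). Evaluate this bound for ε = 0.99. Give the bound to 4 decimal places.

Exponent: 2nε²/(b − a)² = 2·641·0.99² / 14.1² = 6.32005.
Bound = exp(−6.32005) = 0.00180.

0.0018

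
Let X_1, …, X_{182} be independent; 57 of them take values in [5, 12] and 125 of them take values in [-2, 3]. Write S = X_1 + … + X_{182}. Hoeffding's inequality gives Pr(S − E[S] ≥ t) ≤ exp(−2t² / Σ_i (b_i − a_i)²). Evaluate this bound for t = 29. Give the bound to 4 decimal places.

Σ(b_i − a_i)² = 57·7² + 125·5² = 5918.
Exponent = 2·29² / 5918 = 0.28422.
Bound = exp(−0.28422) = 0.75260.

0.7526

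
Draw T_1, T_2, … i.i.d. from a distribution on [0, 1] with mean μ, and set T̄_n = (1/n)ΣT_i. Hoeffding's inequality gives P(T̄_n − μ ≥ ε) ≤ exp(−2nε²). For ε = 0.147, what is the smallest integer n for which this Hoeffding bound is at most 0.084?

Require exp(−2nε²) ≤ 0.084, i.e. 2nε² ≥ ln(1/0.084) = 2.476938.
So n ≥ 2.476938 / (2·0.147²) = 57.313.
The smallest integer n is 58.

58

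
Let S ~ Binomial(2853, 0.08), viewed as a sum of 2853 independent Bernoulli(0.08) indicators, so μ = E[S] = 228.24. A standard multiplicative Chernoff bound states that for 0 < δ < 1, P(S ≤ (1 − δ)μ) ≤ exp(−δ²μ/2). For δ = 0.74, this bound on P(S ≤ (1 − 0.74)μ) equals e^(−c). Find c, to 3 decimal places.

c = δ²μ/2 = 0.74²·228.24/2 = 62.4921.

62.492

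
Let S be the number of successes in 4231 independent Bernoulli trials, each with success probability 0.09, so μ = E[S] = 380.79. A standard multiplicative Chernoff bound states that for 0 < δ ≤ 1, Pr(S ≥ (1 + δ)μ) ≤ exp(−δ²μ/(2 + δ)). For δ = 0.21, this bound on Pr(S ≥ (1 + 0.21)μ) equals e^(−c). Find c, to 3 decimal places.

c = δ²μ/(2 + δ) = 0.21²·380.79/(2 + 0.21) = 7.5986.

7.599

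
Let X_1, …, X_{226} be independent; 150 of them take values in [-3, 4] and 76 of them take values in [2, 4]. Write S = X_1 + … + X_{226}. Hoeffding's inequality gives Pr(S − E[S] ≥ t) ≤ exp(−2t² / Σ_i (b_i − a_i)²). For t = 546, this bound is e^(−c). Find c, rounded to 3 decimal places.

77.898

Σ(b_i − a_i)² = 150·7² + 76·2² = 7654.
c = 2t² / 7654 = 2·546² / 7654 = 77.8981.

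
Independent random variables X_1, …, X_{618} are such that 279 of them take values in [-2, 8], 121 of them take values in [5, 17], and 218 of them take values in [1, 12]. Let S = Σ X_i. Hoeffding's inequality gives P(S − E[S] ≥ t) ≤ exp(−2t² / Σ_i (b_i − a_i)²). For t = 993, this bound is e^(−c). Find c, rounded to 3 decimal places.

27.504

Σ(b_i − a_i)² = 279·10² + 121·12² + 218·11² = 71702.
c = 2t² / 71702 = 2·993² / 71702 = 27.5041.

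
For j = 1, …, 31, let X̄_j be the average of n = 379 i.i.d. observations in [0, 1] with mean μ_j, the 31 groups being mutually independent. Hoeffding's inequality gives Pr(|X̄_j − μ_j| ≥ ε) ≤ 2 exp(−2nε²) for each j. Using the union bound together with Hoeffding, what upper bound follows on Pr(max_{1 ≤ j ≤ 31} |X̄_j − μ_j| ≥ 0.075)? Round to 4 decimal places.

0.8723

Per-experiment Hoeffding bound: 2·exp(−2·379·0.075²) = 2·exp(−4.26375) = 0.028139.
Union bound over 31 events: 31·0.028139 = 0.87231.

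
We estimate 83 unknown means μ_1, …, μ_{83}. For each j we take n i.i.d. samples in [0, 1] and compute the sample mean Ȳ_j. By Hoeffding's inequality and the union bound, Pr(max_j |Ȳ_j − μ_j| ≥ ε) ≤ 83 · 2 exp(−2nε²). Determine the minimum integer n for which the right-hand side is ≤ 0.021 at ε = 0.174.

149

Need 2·83·exp(−2nε²) ≤ 0.021, i.e. exp(−2nε²) ≤ 0.021/166.
So 2nε² ≥ ln(166/0.021) = 8.975221.
Hence n ≥ 8.975221/(2·0.174²) = 148.223.
The smallest integer n is 149.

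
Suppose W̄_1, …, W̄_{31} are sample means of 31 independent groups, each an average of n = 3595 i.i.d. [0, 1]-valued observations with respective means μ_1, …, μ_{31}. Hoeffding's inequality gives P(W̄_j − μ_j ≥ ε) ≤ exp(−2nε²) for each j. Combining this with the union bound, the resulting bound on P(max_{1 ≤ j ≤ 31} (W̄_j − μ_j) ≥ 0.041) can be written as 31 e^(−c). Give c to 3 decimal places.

Union bound over the 31 events: P(max_{1 ≤ j ≤ 31} (W̄_j − μ_j) ≥ 0.041) ≤ 31·exp(−2nε²) = 31 exp(−2·3595·0.041²).
So c = 2·3595·0.041² = 12.0864.

12.086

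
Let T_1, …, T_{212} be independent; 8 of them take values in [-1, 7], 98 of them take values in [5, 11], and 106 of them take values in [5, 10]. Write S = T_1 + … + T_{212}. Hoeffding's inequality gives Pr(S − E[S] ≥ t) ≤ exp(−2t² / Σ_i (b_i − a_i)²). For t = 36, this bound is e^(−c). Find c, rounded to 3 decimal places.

Σ(b_i − a_i)² = 8·8² + 98·6² + 106·5² = 6690.
c = 2t² / 6690 = 2·36² / 6690 = 0.3874.

0.387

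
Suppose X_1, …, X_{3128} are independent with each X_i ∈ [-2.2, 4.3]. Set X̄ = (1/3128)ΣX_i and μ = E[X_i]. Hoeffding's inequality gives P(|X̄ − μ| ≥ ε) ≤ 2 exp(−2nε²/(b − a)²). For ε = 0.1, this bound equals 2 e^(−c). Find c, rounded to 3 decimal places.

c = 2nε²/(b − a)² = 2·3128·0.1² / 6.5² = 1.4807.

1.481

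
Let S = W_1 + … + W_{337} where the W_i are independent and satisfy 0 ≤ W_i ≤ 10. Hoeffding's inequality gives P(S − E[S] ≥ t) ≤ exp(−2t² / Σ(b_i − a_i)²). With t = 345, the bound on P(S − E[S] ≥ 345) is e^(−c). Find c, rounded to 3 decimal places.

Σ(b_i − a_i)² = 337·(10)² = 33700.
c = 2t²/33700 = 2·345²/33700 = 7.0638.

7.064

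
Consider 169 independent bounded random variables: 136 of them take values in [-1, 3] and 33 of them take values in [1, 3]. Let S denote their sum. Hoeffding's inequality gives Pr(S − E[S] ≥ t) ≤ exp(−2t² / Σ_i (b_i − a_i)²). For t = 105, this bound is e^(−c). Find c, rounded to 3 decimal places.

9.554

Σ(b_i − a_i)² = 136·4² + 33·2² = 2308.
c = 2t² / 2308 = 2·105² / 2308 = 9.5537.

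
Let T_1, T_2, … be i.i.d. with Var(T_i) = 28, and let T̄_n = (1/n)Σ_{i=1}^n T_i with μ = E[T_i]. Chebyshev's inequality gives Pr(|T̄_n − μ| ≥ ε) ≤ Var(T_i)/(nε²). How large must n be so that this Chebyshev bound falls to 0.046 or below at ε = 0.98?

Require 28/(n·0.98²) ≤ 0.046, i.e. n ≥ 28/(0.046·0.98²) = 633.794.
The smallest integer n is 634.

634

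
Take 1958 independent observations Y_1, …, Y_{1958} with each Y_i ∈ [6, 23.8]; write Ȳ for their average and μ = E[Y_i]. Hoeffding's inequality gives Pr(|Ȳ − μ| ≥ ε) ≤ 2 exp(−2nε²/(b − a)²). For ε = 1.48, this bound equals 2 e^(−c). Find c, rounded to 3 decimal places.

27.072

c = 2nε²/(b − a)² = 2·1958·1.48² / 17.8² = 27.0724.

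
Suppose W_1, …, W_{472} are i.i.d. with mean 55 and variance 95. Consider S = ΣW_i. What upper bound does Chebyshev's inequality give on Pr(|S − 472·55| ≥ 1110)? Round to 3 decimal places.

0.036

Var(S) = n·Var(W_i) = 472·95 = 44840.
Chebyshev: Pr(|S − 472·55| ≥ 1110) ≤ Var(S)/1110² = 44840/1232100 = 0.0364.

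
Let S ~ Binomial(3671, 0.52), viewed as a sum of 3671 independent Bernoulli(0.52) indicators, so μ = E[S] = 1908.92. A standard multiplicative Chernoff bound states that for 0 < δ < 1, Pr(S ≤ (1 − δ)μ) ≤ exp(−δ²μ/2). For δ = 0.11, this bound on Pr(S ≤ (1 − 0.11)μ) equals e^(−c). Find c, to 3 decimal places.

c = δ²μ/2 = 0.11²·1908.92/2 = 11.5490.

11.549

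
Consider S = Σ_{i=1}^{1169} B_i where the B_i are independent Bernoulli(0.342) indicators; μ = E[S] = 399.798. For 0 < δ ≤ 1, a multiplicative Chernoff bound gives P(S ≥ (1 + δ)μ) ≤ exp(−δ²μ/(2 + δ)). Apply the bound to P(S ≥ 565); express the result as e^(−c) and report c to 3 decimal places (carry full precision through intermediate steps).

28.287

Write 565 = (1 + δ)μ, so δ = 565/399.798 − 1 = 0.4132137…
Then the exponent is δ²μ/(2 + δ) = (565 − μ)² / (μ·(2 + δ)) = 28.287477.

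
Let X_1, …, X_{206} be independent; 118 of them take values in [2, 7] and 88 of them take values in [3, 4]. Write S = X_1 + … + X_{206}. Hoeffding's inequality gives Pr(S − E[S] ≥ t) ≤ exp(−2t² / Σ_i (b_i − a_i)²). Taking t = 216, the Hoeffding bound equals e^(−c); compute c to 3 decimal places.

Σ(b_i − a_i)² = 118·5² + 88·1² = 3038.
c = 2t² / 3038 = 2·216² / 3038 = 30.7149.

30.715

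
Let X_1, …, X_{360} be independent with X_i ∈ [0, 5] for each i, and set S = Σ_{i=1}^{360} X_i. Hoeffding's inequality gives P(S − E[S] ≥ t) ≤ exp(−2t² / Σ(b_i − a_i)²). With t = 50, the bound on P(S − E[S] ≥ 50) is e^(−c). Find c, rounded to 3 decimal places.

Σ(b_i − a_i)² = 360·(5)² = 9000.
c = 2t²/9000 = 2·50²/9000 = 0.5556.

0.556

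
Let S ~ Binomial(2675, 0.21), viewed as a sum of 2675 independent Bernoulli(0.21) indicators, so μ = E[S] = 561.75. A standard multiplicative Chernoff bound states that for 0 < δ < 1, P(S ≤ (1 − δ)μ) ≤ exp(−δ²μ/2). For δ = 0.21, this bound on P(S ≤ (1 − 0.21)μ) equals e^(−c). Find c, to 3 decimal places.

c = δ²μ/2 = 0.21²·561.75/2 = 12.3866.

12.387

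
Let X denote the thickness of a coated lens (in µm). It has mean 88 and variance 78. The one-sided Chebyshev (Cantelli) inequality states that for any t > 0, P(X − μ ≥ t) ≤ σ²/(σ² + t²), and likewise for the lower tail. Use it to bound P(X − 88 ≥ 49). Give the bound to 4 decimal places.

Here σ² = 78 and t = 49, so σ² + t² = 2479.
Cantelli's bound: 78/2479 = 0.0315.

0.0315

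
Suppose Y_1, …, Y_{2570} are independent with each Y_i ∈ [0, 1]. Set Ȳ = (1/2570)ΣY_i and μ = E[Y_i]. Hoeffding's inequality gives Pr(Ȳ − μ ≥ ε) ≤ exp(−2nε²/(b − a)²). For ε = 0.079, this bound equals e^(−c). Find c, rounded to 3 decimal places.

c = 2nε²/(b − a)² = 2·2570·0.079² / 1² = 32.0787.

32.079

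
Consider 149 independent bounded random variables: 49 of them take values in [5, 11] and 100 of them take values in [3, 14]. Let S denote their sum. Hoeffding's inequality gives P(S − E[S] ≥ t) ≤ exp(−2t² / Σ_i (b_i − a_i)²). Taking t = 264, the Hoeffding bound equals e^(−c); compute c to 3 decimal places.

10.054

Σ(b_i − a_i)² = 49·6² + 100·11² = 13864.
c = 2t² / 13864 = 2·264² / 13864 = 10.0542.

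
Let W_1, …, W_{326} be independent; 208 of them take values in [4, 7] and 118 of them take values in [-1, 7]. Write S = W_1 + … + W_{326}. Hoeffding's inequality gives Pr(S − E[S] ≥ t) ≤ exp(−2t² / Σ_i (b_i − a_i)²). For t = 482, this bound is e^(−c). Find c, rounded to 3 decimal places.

49.305

Σ(b_i − a_i)² = 208·3² + 118·8² = 9424.
c = 2t² / 9424 = 2·482² / 9424 = 49.3048.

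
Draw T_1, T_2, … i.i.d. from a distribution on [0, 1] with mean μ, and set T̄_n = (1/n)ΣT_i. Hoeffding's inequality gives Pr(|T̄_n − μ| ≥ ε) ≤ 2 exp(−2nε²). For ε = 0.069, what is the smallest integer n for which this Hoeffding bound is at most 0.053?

Require 2·exp(−2nε²) ≤ 0.053, i.e. 2nε² ≥ ln(2/0.053) = 3.630611.
So n ≥ 3.630611 / (2·0.069²) = 381.287.
The smallest integer n is 382.

382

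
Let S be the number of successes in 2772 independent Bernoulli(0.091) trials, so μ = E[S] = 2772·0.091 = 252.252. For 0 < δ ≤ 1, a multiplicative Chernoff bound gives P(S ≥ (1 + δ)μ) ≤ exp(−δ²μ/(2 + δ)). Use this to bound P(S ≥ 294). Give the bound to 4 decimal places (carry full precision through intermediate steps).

Write 294 = (1 + δ)μ, so δ = 294/252.252 − 1 = 0.1655012…
Then the exponent is δ²μ/(2 + δ) = (294 − μ)² / (μ·(2 + δ)) = 3.190644.
Bound = exp(−3.190644) = 0.04115.

0.0411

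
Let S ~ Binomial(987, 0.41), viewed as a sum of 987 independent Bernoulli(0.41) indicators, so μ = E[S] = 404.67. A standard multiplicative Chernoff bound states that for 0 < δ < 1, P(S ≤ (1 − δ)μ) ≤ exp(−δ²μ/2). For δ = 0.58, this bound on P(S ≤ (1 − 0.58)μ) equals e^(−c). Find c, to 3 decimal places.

c = δ²μ/2 = 0.58²·404.67/2 = 68.0655.

68.065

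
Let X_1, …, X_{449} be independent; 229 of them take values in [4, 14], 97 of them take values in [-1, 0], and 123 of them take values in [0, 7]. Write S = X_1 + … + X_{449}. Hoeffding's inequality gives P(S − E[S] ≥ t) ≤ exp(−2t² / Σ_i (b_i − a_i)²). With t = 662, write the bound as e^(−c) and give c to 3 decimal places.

Σ(b_i − a_i)² = 229·10² + 97·1² + 123·7² = 29024.
c = 2t² / 29024 = 2·662² / 29024 = 30.1987.

30.199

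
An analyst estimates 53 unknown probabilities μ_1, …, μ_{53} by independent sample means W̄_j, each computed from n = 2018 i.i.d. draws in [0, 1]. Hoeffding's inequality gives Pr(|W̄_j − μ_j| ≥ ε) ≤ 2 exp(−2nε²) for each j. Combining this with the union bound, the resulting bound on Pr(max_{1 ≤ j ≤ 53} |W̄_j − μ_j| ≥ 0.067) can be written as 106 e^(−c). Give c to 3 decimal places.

Union bound over the 53 events: Pr(max_{1 ≤ j ≤ 53} |W̄_j − μ_j| ≥ 0.067) ≤ 53·2·exp(−2nε²) = 106 exp(−2·2018·0.067²).
So c = 2·2018·0.067² = 18.1176.

18.118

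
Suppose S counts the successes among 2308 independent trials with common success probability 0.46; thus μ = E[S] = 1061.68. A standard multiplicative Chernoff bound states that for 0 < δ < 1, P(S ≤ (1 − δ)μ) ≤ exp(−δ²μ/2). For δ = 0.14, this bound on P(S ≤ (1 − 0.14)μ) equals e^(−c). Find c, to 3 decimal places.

10.404

c = δ²μ/2 = 0.14²·1061.68/2 = 10.4045.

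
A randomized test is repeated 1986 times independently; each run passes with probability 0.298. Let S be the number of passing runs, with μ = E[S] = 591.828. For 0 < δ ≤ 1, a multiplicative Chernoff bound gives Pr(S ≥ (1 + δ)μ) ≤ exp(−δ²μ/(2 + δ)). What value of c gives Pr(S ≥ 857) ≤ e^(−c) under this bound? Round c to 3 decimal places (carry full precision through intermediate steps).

Write 857 = (1 + δ)μ, so δ = 857/591.828 − 1 = 0.4480559…
Then the exponent is δ²μ/(2 + δ) = (857 − μ)² / (μ·(2 + δ)) = 48.533152.

48.533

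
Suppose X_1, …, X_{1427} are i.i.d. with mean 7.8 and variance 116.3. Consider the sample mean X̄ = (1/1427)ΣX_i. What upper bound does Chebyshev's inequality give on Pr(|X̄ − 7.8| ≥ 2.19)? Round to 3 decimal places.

Var(X̄) = Var(X_i)/n = 116.3/1427 = 0.0815.
Chebyshev: Pr(|X̄ − 7.8| ≥ 2.19) ≤ Var(X̄)/(2.19)² = 116.3/(1427·2.19²) = 0.0170.

0.017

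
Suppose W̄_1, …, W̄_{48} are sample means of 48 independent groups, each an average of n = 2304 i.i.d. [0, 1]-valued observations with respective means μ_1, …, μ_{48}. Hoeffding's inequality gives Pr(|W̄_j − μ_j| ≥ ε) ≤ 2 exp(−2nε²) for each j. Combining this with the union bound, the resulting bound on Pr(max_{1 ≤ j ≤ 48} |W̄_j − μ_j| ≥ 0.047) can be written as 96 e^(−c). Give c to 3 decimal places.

Union bound over the 48 events: Pr(max_{1 ≤ j ≤ 48} |W̄_j − μ_j| ≥ 0.047) ≤ 48·2·exp(−2nε²) = 96 exp(−2·2304·0.047²).
So c = 2·2304·0.047² = 10.1791.

10.179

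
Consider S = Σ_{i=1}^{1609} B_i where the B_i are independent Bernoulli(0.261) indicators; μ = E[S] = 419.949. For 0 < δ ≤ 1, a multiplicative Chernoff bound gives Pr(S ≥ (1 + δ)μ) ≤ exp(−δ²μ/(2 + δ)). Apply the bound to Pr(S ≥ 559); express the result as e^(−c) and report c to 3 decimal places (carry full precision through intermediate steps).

Write 559 = (1 + δ)μ, so δ = 559/419.949 − 1 = 0.331114…
Then the exponent is δ²μ/(2 + δ) = (559 − μ)² / (μ·(2 + δ)) = 19.750958.

19.751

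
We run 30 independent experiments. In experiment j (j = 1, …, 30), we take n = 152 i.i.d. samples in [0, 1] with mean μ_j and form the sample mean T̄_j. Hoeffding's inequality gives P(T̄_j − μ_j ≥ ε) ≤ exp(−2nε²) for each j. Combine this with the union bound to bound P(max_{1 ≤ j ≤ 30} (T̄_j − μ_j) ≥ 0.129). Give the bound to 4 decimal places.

0.1906

Per-experiment Hoeffding bound: exp(−2·152·0.129²) = exp(−5.05886) = 0.0063528.
Union bound over 30 events: 30·0.0063528 = 0.19058.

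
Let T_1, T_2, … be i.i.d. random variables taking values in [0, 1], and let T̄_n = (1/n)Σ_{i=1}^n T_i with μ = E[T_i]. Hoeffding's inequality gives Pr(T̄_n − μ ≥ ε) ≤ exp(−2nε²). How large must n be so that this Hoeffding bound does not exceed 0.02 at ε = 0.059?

Require exp(−2nε²) ≤ 0.02, i.e. 2nε² ≥ ln(1/0.02) = 3.912023.
So n ≥ 3.912023 / (2·0.059²) = 561.911.
The smallest integer n is 562.

562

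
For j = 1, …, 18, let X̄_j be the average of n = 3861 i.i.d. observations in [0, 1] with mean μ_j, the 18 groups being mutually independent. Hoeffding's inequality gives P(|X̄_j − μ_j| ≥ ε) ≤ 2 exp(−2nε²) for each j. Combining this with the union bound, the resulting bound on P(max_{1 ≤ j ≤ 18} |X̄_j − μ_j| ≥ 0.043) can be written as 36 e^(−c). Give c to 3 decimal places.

Union bound over the 18 events: P(max_{1 ≤ j ≤ 18} |X̄_j − μ_j| ≥ 0.043) ≤ 18·2·exp(−2nε²) = 36 exp(−2·3861·0.043²).
So c = 2·3861·0.043² = 14.2780.

14.278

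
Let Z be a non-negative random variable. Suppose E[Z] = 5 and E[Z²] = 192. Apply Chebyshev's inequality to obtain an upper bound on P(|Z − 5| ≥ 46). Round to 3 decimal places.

0.079

Var(Z) = E[Z²] − (E[Z])² = 192 − 25 = 167.
Chebyshev's inequality: P(|Z − μ| ≥ t) ≤ Var(Z)/t² = 167/2116 = 0.0789.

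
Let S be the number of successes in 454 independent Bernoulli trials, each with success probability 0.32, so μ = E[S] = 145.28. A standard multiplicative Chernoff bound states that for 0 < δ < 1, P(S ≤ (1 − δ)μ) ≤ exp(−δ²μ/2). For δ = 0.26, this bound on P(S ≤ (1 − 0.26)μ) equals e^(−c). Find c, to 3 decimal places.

4.910

c = δ²μ/2 = 0.26²·145.28/2 = 4.9105.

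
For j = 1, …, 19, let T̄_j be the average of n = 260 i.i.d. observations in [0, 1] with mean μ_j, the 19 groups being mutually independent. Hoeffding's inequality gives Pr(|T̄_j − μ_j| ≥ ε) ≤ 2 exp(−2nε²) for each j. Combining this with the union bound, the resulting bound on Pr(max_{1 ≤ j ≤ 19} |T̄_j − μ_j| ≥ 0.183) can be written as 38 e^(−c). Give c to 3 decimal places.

17.414

Union bound over the 19 events: Pr(max_{1 ≤ j ≤ 19} |T̄_j − μ_j| ≥ 0.183) ≤ 19·2·exp(−2nε²) = 38 exp(−2·260·0.183²).
So c = 2·260·0.183² = 17.4143.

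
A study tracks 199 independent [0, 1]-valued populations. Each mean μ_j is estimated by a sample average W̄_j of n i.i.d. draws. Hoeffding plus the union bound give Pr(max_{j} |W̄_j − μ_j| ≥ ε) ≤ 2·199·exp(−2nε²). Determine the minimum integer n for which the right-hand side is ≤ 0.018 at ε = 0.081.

Need 2·199·exp(−2nε²) ≤ 0.018, i.e. exp(−2nε²) ≤ 0.018/398.
So 2nε² ≥ ln(398/0.018) = 10.003836.
Hence n ≥ 10.003836/(2·0.081²) = 762.371.
The smallest integer n is 763.

763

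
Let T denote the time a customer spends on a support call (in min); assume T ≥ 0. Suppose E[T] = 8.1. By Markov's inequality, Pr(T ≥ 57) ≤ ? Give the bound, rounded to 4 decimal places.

Markov's inequality: for a non-negative random variable, Pr(T ≥ a) ≤ E[T]/a.
Here E[T] = 8.1 and a = 57, so the bound is 8.1/57 = 0.1421.

0.1421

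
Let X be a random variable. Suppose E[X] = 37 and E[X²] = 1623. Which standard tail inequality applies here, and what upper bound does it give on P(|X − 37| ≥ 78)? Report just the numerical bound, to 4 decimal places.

The first two moments determine the variance, so Chebyshev's inequality is the sharpest standard bound available.
Var(X) = E[X²] − (E[X])² = 1623 − 1369 = 254.
Chebyshev's inequality: P(|X − μ| ≥ t) ≤ Var(X)/t² = 254/6084 = 0.0417.

0.0417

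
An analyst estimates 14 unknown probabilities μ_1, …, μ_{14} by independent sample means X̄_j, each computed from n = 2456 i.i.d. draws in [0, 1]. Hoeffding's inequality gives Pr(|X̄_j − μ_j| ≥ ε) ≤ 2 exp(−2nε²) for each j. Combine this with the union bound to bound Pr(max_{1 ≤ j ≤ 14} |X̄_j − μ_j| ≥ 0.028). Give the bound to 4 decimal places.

0.5952

Per-experiment Hoeffding bound: 2·exp(−2·2456·0.028²) = 2·exp(−3.85101) = 0.042517.
Union bound over 14 events: 14·0.042517 = 0.59523.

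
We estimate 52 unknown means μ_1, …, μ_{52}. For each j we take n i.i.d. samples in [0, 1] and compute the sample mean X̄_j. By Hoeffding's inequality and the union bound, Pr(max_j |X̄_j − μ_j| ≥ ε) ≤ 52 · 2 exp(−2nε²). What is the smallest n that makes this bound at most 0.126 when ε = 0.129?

202

Need 2·52·exp(−2nε²) ≤ 0.126, i.e. exp(−2nε²) ≤ 0.126/104.
So 2nε² ≥ ln(104/0.126) = 6.715864.
Hence n ≥ 6.715864/(2·0.129²) = 201.787.
The smallest integer n is 202.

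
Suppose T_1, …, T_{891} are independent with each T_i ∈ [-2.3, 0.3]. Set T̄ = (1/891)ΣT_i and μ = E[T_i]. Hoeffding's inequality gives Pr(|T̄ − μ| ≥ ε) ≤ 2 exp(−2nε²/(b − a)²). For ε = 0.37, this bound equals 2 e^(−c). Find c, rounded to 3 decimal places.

36.088

c = 2nε²/(b − a)² = 2·891·0.37² / 2.6² = 36.0881.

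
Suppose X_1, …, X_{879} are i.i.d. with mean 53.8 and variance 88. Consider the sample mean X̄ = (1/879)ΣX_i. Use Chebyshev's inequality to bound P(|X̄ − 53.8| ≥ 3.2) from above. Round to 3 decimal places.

Var(X̄) = Var(X_i)/n = 88/879 = 0.10011.
Chebyshev: P(|X̄ − 53.8| ≥ 3.2) ≤ Var(X̄)/(3.2)² = 88/(879·3.2²) = 0.0098.

0.010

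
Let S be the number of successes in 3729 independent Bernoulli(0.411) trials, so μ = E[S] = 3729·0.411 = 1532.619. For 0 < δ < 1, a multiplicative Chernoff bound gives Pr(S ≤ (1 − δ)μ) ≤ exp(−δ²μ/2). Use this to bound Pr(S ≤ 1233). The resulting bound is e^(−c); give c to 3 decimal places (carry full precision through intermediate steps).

Write 1233 = (1 − δ)μ, so δ = 1 − 1233/1532.619 = 0.1954948…
Then the exponent is δ²μ/2 = (μ − 1233)²/(2μ) = 29.286974.

29.287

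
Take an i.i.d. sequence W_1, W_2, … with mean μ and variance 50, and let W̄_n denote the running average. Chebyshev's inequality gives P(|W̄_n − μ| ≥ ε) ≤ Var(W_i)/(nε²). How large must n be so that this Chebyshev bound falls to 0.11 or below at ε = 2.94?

Require 50/(n·2.94²) ≤ 0.11, i.e. n ≥ 50/(0.11·2.94²) = 52.588.
The smallest integer n is 53.

53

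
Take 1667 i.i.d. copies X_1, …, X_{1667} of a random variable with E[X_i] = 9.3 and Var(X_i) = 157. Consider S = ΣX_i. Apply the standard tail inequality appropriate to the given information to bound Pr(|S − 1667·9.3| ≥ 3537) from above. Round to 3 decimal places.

With mean and variance of each term known, Chebyshev's inequality bounds the deviation of the sum (or sample mean).
Var(S) = n·Var(X_i) = 1667·157 = 261719.
Chebyshev: Pr(|S − 1667·9.3| ≥ 3537) ≤ Var(S)/3537² = 261719/12510369 = 0.0209.

0.021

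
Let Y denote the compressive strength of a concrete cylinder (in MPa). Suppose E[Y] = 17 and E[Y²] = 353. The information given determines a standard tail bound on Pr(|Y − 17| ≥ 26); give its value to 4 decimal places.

The first two moments determine the variance, so Chebyshev's inequality is the sharpest standard bound available.
Var(Y) = E[Y²] − (E[Y])² = 353 − 289 = 64.
Chebyshev's inequality: Pr(|Y − μ| ≥ t) ≤ Var(Y)/t² = 64/676 = 0.0947.

0.0947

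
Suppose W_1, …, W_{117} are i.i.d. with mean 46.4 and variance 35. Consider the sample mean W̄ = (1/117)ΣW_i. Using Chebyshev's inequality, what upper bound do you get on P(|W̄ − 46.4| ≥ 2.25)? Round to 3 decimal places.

Var(W̄) = Var(W_i)/n = 35/117 = 0.29915.
Chebyshev: P(|W̄ − 46.4| ≥ 2.25) ≤ Var(W̄)/(2.25)² = 35/(117·2.25²) = 0.0591.

0.059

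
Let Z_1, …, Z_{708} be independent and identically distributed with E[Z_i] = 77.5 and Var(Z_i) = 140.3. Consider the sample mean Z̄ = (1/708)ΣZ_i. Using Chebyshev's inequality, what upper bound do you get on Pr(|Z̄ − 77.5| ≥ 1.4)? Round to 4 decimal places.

Var(Z̄) = Var(Z_i)/n = 140.3/708 = 0.19816.
Chebyshev: Pr(|Z̄ − 77.5| ≥ 1.4) ≤ Var(Z̄)/(1.4)² = 140.3/(708·1.4²) = 0.1011.

0.1011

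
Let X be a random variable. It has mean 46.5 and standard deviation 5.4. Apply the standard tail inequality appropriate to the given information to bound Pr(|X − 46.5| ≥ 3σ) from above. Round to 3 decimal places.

0.111

Mean and variance are known, so Chebyshev's inequality applies.
Chebyshev: Pr(|X − μ| ≥ t) ≤ Var(X)/t².
Var(X) = σ² = 5.4² = 29.16.
t = 3·5.4 = 16.2.
Bound = 29.16 / 262.44 = 0.1111.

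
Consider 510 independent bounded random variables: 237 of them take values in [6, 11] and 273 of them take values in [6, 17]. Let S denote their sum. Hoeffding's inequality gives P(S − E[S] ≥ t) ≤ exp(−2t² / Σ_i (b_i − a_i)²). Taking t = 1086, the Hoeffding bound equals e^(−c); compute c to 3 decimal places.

60.547

Σ(b_i − a_i)² = 237·5² + 273·11² = 38958.
c = 2t² / 38958 = 2·1086² / 38958 = 60.5471.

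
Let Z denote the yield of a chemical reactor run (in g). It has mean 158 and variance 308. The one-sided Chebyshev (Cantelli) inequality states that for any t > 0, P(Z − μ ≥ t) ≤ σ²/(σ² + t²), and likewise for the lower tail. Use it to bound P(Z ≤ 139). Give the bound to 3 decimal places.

0.460

Here σ² = 308 and t = 19, so σ² + t² = 669.
Cantelli's bound: 308/669 = 0.4604.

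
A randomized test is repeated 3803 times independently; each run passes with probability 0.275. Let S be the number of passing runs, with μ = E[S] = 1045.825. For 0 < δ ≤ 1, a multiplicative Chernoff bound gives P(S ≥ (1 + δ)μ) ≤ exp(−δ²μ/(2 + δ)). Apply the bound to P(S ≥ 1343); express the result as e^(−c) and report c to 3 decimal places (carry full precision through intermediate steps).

Write 1343 = (1 + δ)μ, so δ = 1343/1045.825 − 1 = 0.2841537…
Then the exponent is δ²μ/(2 + δ) = (1343 − μ)² / (μ·(2 + δ)) = 36.969213.

36.969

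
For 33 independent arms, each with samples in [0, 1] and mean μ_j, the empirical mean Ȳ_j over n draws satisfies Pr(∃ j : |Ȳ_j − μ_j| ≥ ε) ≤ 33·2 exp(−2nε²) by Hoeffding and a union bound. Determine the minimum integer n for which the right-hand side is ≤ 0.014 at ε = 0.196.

111

Need 2·33·exp(−2nε²) ≤ 0.014, i.e. exp(−2nε²) ≤ 0.014/66.
So 2nε² ≥ ln(66/0.014) = 8.458353.
Hence n ≥ 8.458353/(2·0.196²) = 110.089.
The smallest integer n is 111.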